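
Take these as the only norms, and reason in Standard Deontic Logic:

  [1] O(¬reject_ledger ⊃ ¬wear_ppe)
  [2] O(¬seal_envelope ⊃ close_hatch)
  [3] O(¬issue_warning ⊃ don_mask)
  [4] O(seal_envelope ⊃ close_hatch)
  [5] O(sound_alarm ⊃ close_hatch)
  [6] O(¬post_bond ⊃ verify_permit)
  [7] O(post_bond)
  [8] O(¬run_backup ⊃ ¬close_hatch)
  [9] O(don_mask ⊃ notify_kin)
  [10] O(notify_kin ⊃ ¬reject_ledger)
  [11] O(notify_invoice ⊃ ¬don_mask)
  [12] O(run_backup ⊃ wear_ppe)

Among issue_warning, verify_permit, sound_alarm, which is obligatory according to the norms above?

Premises 2 and 4 are O(¬seal_envelope ⊃ close_hatch) and O(seal_envelope ⊃ close_hatch); every ideal world satisfies ¬seal_envelope or seal_envelope, so in either case close_hatch holds — hence O(close_hatch).
Premise 8, O(¬run_backup ⊃ ¬close_hatch), contraposes to O(close_hatch ⊃ run_backup); with O(close_hatch) we get O(run_backup).
Premise 12 is O(run_backup ⊃ wear_ppe); since O(run_backup), deontic closure gives O(wear_ppe).
The contrapositive of premise 1 (O(¬reject_ledger ⊃ ¬wear_ppe)) is O(wear_ppe ⊃ reject_ledger), and O(wear_ppe) is already established, so O(reject_ledger).
Premise 10 is O(notify_kin ⊃ ¬reject_ledger); contrapositively O(reject_ledger ⊃ ¬notify_kin). Since O(reject_ledger) holds, K gives O(¬notify_kin).
The contrapositive of premise 9 (O(don_mask ⊃ notify_kin)) is O(¬notify_kin ⊃ ¬don_mask), and O(¬notify_kin) is already established, so O(¬don_mask).
Premise 3, O(¬issue_warning ⊃ don_mask), contraposes to O(¬don_mask ⊃ issue_warning); with O(¬don_mask) we get O(issue_warning).
So O(issue_warning) holds — issue_warning is obligatory. None of the other listed options is made obligatory by any chain of premises.

issue_warning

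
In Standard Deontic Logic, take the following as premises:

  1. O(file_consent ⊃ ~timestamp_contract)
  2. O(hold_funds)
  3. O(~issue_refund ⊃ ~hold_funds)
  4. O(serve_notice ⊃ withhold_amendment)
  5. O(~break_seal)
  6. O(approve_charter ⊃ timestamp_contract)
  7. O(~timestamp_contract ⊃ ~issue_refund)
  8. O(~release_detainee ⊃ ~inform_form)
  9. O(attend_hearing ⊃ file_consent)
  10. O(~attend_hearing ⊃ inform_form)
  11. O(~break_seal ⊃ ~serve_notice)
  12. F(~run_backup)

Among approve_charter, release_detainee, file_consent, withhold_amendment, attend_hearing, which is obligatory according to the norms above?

From premise 2 we have O(hold_funds).
Premise 3, O(~issue_refund ⊃ ~hold_funds), contraposes to O(hold_funds ⊃ issue_refund); with O(hold_funds) we get O(issue_refund).
The contrapositive of premise 7 (O(~timestamp_contract ⊃ ~issue_refund)) is O(issue_refund ⊃ timestamp_contract), and O(issue_refund) is already established, so O(timestamp_contract).
Premise 1, O(file_consent ⊃ ~timestamp_contract), contraposes to O(timestamp_contract ⊃ ~file_consent); with O(timestamp_contract) we get O(~file_consent).
Premise 9, O(attend_hearing ⊃ file_consent), contraposes to O(~file_consent ⊃ ~attend_hearing); with O(~file_consent) we get O(~attend_hearing).
Applying K to premise 10 (O(~attend_hearing ⊃ inform_form)) and O(~attend_hearing) yields O(inform_form).
Premise 8, O(~release_detainee ⊃ ~inform_form), contraposes to O(inform_form ⊃ release_detainee); with O(inform_form) we get O(release_detainee).
So O(release_detainee) holds — release_detainee is obligatory. None of the other listed options is made obligatory by any chain of premises.

release_detainee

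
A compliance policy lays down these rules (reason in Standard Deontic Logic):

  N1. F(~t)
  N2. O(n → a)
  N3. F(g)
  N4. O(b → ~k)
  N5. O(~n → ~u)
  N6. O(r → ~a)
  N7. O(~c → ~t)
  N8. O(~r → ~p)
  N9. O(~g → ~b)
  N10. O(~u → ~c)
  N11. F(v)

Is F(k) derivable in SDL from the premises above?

Premise 4 is O(b → ~k), but O(b) is not derivable from the premises, so it does not yield O(~k).
No other premise forces O(~k). An ideal world satisfying every premise can still have k true, so F(k) is not derivable.

No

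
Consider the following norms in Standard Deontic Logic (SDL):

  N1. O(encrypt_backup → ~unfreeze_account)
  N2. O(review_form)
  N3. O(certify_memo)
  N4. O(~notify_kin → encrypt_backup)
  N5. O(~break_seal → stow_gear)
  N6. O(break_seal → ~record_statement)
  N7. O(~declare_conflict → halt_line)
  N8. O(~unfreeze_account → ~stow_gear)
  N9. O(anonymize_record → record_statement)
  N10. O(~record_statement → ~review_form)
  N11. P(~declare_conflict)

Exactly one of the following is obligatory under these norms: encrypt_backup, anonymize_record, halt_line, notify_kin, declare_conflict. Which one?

notify_kin

Premise 2 states O(review_form) outright.
Premise 10, O(~record_statement → ~review_form), contraposes to O(review_form → record_statement); with O(review_form) we get O(record_statement).
Premise 6 is O(break_seal → ~record_statement); contrapositively O(record_statement → ~break_seal). Since O(record_statement) holds, K gives O(~break_seal).
Premise 5 is O(~break_seal → stow_gear); since O(~break_seal), deontic closure gives O(stow_gear).
The contrapositive of premise 8 (O(~unfreeze_account → ~stow_gear)) is O(stow_gear → unfreeze_account), and O(stow_gear) is already established, so O(unfreeze_account).
Premise 1 is O(encrypt_backup → ~unfreeze_account); contrapositively O(unfreeze_account → ~encrypt_backup). Since O(unfreeze_account) holds, K gives O(~encrypt_backup).
Premise 4, O(~notify_kin → encrypt_backup), contraposes to O(~encrypt_backup → notify_kin); with O(~encrypt_backup) we get O(notify_kin).
So O(notify_kin) holds — notify_kin is obligatory. None of the other listed options is made obligatory by any chain of premises.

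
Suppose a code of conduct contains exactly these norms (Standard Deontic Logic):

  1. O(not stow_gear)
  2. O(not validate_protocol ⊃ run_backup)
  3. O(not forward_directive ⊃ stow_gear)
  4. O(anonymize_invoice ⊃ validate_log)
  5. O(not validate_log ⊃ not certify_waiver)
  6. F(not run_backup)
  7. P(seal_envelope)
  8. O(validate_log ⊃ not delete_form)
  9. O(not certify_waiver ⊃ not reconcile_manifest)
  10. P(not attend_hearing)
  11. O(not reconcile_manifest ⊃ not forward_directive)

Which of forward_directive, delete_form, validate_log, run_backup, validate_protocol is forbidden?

From premise 1 we have O(not stow_gear).
The contrapositive of premise 3 (O(not forward_directive ⊃ stow_gear)) is O(not stow_gear ⊃ forward_directive), and O(not stow_gear) is already established, so O(forward_directive).
Premise 11, O(not reconcile_manifest ⊃ not forward_directive), contraposes to O(forward_directive ⊃ reconcile_manifest); with O(forward_directive) we get O(reconcile_manifest).
Premise 9 is O(not certify_waiver ⊃ not reconcile_manifest); contrapositively O(reconcile_manifest ⊃ certify_waiver). Since O(reconcile_manifest) holds, K gives O(certify_waiver).
Premise 5 is O(not validate_log ⊃ not certify_waiver); contrapositively O(certify_waiver ⊃ validate_log). Since O(certify_waiver) holds, K gives O(validate_log).
From O(validate_log) and premise 8, O(validate_log ⊃ not delete_form), we obtain O(not delete_form).
So O(not delete_form) holds, i.e. delete_form is forbidden. None of the other listed options is forbidden under the premises.

delete_form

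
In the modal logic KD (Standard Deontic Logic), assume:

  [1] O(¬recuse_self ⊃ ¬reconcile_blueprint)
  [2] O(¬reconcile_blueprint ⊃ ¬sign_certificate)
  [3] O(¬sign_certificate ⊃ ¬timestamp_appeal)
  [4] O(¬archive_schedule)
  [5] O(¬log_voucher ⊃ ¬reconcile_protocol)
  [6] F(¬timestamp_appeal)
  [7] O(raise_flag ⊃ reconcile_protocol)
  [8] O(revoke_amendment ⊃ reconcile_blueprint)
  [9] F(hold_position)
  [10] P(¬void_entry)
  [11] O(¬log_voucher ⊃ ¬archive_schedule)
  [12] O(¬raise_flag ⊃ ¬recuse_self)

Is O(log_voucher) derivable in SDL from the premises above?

Yes

Premise 6 is F(¬timestamp_appeal), i.e. O(timestamp_appeal).
The contrapositive of premise 3 (O(¬sign_certificate ⊃ ¬timestamp_appeal)) is O(timestamp_appeal ⊃ sign_certificate), and O(timestamp_appeal) is already established, so O(sign_certificate).
The contrapositive of premise 2 (O(¬reconcile_blueprint ⊃ ¬sign_certificate)) is O(sign_certificate ⊃ reconcile_blueprint), and O(sign_certificate) is already established, so O(reconcile_blueprint).
Premise 1 is O(¬recuse_self ⊃ ¬reconcile_blueprint); contrapositively O(reconcile_blueprint ⊃ recuse_self). Since O(reconcile_blueprint) holds, K gives O(recuse_self).
The contrapositive of premise 12 (O(¬raise_flag ⊃ ¬recuse_self)) is O(recuse_self ⊃ raise_flag), and O(recuse_self) is already established, so O(raise_flag).
Applying K to premise 7 (O(raise_flag ⊃ reconcile_protocol)) and O(raise_flag) yields O(reconcile_protocol).
Premise 5 is O(¬log_voucher ⊃ ¬reconcile_protocol); contrapositively O(reconcile_protocol ⊃ log_voucher). Since O(reconcile_protocol) holds, K gives O(log_voucher).
Premises 4, 8, 9, 10, 11 do not contribute to this derivation.
So O(log_voucher) follows.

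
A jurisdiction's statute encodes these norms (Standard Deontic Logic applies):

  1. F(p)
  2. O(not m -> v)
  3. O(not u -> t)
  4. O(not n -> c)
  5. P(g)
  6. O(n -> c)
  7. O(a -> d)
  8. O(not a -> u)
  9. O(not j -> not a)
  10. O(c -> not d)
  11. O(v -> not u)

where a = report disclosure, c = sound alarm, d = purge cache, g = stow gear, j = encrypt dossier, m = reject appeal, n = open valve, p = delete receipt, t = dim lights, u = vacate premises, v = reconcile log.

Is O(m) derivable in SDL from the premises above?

Premises 4 and 6 cover both cases: O(not n -> c) and O(n -> c). Since not n ∨ n is a tautology, O(c) follows.
With premise 10, O(c -> not d), the K-axiom yields O(not d).
The contrapositive of premise 7 (O(a -> d)) is O(not d -> not a), and O(not d) is already established, so O(not a).
Premise 8 is O(not a -> u); since O(not a), deontic closure gives O(u).
The contrapositive of premise 11 (O(v -> not u)) is O(u -> not v), and O(u) is already established, so O(not v).
Premise 2, O(not m -> v), contraposes to O(not v -> m); with O(not v) we get O(m).
Premises 1, 3, 5, 9 do not contribute to this derivation.
So O(m) follows.

Yes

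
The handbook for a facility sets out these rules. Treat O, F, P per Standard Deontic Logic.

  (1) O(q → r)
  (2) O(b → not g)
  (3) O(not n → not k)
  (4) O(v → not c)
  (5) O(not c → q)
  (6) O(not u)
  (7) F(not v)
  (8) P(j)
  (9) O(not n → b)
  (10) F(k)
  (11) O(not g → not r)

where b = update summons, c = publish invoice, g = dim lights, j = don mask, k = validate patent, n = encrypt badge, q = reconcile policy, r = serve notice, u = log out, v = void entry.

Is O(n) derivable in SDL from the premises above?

F(not v) at premise 7 means O(v).
Applying K to premise 4 (O(v → not c)) and O(v) yields O(not c).
From O(not c) and premise 5, O(not c → q), we obtain O(q).
With premise 1, O(q → r), the K-axiom yields O(r).
Premise 11 is O(not g → not r); contrapositively O(r → g). Since O(r) holds, K gives O(g).
The contrapositive of premise 2 (O(b → not g)) is O(g → not b), and O(g) is already established, so O(not b).
Premise 9, O(not n → b), contraposes to O(not b → n); with O(not b) we get O(n).
Premises 3, 6, 8, 10 do not contribute to this derivation.
So O(n) follows.

Yes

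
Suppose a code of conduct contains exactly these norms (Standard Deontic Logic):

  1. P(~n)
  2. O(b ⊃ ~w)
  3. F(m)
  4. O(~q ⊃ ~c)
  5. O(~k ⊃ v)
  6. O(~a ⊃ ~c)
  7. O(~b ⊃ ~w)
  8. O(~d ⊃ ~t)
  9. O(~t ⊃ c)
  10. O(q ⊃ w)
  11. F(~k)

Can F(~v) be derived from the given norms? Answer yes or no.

Premise 5 is O(~k ⊃ v), but O(~k) is not derivable from the premises, so it does not yield O(v).
No other premise forces O(v). An ideal world satisfying every premise can still have ~v true, so F(~v) is not derivable.

No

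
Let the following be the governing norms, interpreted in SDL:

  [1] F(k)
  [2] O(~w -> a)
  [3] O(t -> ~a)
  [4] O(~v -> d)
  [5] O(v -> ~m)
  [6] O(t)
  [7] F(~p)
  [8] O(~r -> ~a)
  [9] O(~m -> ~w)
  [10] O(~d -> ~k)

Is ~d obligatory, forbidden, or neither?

Premise 6 states O(t) outright.
Applying K to premise 3 (O(t -> ~a)) and O(t) yields O(~a).
Premise 2 is O(~w -> a); contrapositively O(~a -> w). Since O(~a) holds, K gives O(w).
The contrapositive of premise 9 (O(~m -> ~w)) is O(w -> m), and O(w) is already established, so O(m).
The contrapositive of premise 5 (O(v -> ~m)) is O(m -> ~v), and O(m) is already established, so O(~v).
From O(~v) and premise 4, O(~v -> d), we obtain O(d).
Premises 1, 7, 8, 10 do not contribute to this derivation.
Thus O(d), which is F(~d): ~d is forbidden.

Forbidden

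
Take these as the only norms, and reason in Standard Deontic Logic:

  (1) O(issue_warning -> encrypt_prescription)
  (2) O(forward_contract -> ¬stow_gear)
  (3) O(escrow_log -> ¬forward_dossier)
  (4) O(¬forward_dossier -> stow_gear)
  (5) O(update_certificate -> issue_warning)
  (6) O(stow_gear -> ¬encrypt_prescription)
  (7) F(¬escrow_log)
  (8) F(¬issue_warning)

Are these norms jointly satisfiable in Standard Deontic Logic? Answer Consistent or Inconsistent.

Premise 8 is F(¬issue_warning), i.e. O(issue_warning).
With premise 1, O(issue_warning -> encrypt_prescription), the K-axiom yields O(encrypt_prescription).
The contrapositive of premise 6 (O(stow_gear -> ¬encrypt_prescription)) is O(encrypt_prescription -> ¬stow_gear), and O(encrypt_prescription) is already established, so O(¬stow_gear).
Premise 4 is O(¬forward_dossier -> stow_gear); contrapositively O(¬stow_gear -> forward_dossier). Since O(¬stow_gear) holds, K gives O(forward_dossier).
The contrapositive of premise 3 (O(escrow_log -> ¬forward_dossier)) is O(forward_dossier -> ¬escrow_log), and O(forward_dossier) is already established, so O(¬escrow_log).
But premise 7, F(¬escrow_log), means O(escrow_log).
We now have both O(¬escrow_log) and O(escrow_log) — escrow_log is simultaneously obligatory and forbidden, violating the D-axiom.

Inconsistent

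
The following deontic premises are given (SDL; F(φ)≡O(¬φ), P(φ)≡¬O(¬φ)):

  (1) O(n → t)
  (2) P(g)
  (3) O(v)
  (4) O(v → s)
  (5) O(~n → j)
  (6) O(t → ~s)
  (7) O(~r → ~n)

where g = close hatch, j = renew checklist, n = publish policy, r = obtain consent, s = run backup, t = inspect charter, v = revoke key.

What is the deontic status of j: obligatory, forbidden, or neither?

Obligatory

From premise 3 we have O(v).
Applying K to premise 4 (O(v → s)) and O(v) yields O(s).
Premise 6 is O(t → ~s); contrapositively O(s → ~t). Since O(s) holds, K gives O(~t).
Premise 1 is O(n → t); contrapositively O(~t → ~n). Since O(~t) holds, K gives O(~n).
From O(~n) and premise 5, O(~n → j), we obtain O(j).
Premises 2, 7 do not contribute to this derivation.
Hence j is obligatory.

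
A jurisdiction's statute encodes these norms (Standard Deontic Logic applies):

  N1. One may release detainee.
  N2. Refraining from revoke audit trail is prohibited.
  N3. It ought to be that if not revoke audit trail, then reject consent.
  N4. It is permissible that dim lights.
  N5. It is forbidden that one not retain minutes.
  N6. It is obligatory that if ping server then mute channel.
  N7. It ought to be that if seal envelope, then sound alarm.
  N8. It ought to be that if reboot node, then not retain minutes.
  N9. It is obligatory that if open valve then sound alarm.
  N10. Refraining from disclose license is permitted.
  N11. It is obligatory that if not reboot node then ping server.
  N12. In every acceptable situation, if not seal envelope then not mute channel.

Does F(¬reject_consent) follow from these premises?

No

Premise 3 is O(¬revoke_audit_trail → reject_consent), but O(¬revoke_audit_trail) is not derivable from the premises, so it does not yield O(reject_consent).
No other premise forces O(reject_consent). An ideal world satisfying every premise can still have ¬reject_consent true, so F(¬reject_consent) is not derivable.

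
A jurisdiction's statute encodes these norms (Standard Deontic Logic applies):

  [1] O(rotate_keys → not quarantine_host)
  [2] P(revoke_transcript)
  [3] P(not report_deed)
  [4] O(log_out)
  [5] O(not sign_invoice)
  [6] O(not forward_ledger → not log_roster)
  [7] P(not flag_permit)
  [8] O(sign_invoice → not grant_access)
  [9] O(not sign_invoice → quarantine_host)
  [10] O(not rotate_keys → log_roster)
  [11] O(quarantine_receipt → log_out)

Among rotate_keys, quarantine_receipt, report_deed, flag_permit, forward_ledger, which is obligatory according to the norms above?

forward_ledger

From premise 5 we have O(not sign_invoice).
With premise 9, O(not sign_invoice → quarantine_host), the K-axiom yields O(quarantine_host).
Premise 1 is O(rotate_keys → not quarantine_host); contrapositively O(quarantine_host → not rotate_keys). Since O(quarantine_host) holds, K gives O(not rotate_keys).
With premise 10, O(not rotate_keys → log_roster), the K-axiom yields O(log_roster).
The contrapositive of premise 6 (O(not forward_ledger → not log_roster)) is O(log_roster → forward_ledger), and O(log_roster) is already established, so O(forward_ledger).
So O(forward_ledger) holds — forward_ledger is obligatory. None of the other listed options is made obligatory by any chain of premises.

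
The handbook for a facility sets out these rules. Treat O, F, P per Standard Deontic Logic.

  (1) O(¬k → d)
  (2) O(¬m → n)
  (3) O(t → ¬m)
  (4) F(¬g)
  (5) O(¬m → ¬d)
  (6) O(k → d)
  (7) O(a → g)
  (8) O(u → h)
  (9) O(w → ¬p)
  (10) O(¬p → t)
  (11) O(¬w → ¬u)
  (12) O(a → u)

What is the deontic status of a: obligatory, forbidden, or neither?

Forbidden

Premises 6 and 1 are O(k → d) and O(¬k → d); every ideal world satisfies k or ¬k, so in either case d holds — hence O(d).
The contrapositive of premise 5 (O(¬m → ¬d)) is O(d → m), and O(d) is already established, so O(m).
Premise 3, O(t → ¬m), contraposes to O(m → ¬t); with O(m) we get O(¬t).
The contrapositive of premise 10 (O(¬p → t)) is O(¬t → p), and O(¬t) is already established, so O(p).
Premise 9 is O(w → ¬p); contrapositively O(p → ¬w). Since O(p) holds, K gives O(¬w).
Premise 11 is O(¬w → ¬u); since O(¬w), deontic closure gives O(¬u).
The contrapositive of premise 12 (O(a → u)) is O(¬u → ¬a), and O(¬u) is already established, so O(¬a).
Premises 2, 4, 7, 8 do not contribute to this derivation.
Thus O(¬a), which is F(a): a is forbidden.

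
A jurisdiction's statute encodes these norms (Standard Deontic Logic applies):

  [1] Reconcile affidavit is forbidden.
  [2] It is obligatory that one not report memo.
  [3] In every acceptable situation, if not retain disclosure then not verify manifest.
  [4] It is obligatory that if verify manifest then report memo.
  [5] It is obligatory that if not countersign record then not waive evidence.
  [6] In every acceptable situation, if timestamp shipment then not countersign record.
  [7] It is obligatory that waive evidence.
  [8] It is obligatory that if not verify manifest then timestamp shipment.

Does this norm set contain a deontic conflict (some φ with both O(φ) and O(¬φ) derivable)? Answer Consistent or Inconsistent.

Premise 2 states O(¬report_memo) outright.
Premise 4, O(verify_manifest → report_memo), contraposes to O(¬report_memo → ¬verify_manifest); with O(¬report_memo) we get O(¬verify_manifest).
Applying K to premise 8 (O(¬verify_manifest → timestamp_shipment)) and O(¬verify_manifest) yields O(timestamp_shipment).
With premise 6, O(timestamp_shipment → ¬countersign_record), the K-axiom yields O(¬countersign_record).
Applying K to premise 5 (O(¬countersign_record → ¬waive_evidence)) and O(¬countersign_record) yields O(¬waive_evidence).
However, premise 7 gives O(waive_evidence).
We now have both O(¬waive_evidence) and O(waive_evidence) — waive_evidence is simultaneously obligatory and forbidden, violating the D-axiom.

Inconsistent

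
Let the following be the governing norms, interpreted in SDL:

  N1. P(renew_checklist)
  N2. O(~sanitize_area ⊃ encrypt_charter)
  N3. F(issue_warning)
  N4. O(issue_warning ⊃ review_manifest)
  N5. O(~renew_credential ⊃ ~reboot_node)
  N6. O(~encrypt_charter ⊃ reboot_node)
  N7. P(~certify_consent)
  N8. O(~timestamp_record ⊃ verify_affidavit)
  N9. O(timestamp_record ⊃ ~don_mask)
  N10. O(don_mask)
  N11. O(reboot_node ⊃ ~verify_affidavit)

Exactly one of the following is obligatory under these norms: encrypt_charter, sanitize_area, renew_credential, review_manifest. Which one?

encrypt_charter

Premise 10 gives O(don_mask).
Premise 9, O(timestamp_record ⊃ ~don_mask), contraposes to O(don_mask ⊃ ~timestamp_record); with O(don_mask) we get O(~timestamp_record).
Applying K to premise 8 (O(~timestamp_record ⊃ verify_affidavit)) and O(~timestamp_record) yields O(verify_affidavit).
The contrapositive of premise 11 (O(reboot_node ⊃ ~verify_affidavit)) is O(verify_affidavit ⊃ ~reboot_node), and O(verify_affidavit) is already established, so O(~reboot_node).
Premise 6 is O(~encrypt_charter ⊃ reboot_node); contrapositively O(~reboot_node ⊃ encrypt_charter). Since O(~reboot_node) holds, K gives O(encrypt_charter).
So O(encrypt_charter) holds — encrypt_charter is obligatory. None of the other listed options is made obligatory by any chain of premises.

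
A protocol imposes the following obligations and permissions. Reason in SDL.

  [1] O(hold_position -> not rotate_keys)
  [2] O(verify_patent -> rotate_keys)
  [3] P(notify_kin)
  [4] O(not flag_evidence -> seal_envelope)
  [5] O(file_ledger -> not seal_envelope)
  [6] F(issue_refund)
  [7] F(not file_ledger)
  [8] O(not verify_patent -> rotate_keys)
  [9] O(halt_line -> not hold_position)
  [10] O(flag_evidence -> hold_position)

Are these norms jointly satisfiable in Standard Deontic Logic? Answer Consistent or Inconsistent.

Inconsistent

Premises 8 and 2 are O(not verify_patent -> rotate_keys) and O(verify_patent -> rotate_keys); every ideal world satisfies not verify_patent or verify_patent, so in either case rotate_keys holds — hence O(rotate_keys).
Premise 1, O(hold_position -> not rotate_keys), contraposes to O(rotate_keys -> not hold_position); with O(rotate_keys) we get O(not hold_position).
Premise 10 is O(flag_evidence -> hold_position); contrapositively O(not hold_position -> not flag_evidence). Since O(not hold_position) holds, K gives O(not flag_evidence).
With premise 4, O(not flag_evidence -> seal_envelope), the K-axiom yields O(seal_envelope).
Premise 5 is O(file_ledger -> not seal_envelope); contrapositively O(seal_envelope -> not file_ledger). Since O(seal_envelope) holds, K gives O(not file_ledger).
However, F(not file_ledger) at premise 7 amounts to O(file_ledger).
We now have both O(not file_ledger) and O(file_ledger) — file_ledger is simultaneously obligatory and forbidden, violating the D-axiom.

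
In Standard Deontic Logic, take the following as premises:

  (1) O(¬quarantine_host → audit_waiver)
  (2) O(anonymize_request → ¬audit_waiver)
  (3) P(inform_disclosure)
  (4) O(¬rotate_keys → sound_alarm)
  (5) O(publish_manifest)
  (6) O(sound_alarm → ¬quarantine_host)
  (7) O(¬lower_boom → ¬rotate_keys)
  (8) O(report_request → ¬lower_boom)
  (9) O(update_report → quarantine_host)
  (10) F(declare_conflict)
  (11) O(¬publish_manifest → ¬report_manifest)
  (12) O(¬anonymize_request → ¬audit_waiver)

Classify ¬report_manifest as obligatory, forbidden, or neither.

Neither

Premise 11 is O(¬publish_manifest → ¬report_manifest), but O(¬publish_manifest) is not derivable from the premises, so it does not yield O(¬report_manifest).
No premise or chain of K-axiom applications forces O(¬report_manifest), and none forces O(report_manifest). So ¬report_manifest is neither obligatory nor forbidden under these norms.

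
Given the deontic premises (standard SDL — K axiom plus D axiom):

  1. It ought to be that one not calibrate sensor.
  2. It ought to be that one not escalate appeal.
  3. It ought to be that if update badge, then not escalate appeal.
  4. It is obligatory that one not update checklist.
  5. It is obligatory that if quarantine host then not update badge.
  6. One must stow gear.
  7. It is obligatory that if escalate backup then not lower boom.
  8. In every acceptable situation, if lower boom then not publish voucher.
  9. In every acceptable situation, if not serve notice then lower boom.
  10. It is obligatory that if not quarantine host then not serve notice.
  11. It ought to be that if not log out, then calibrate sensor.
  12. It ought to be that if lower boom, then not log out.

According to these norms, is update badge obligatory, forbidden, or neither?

From premise 1 we have O(¬calibrate_sensor).
The contrapositive of premise 11 (O(¬log_out → calibrate_sensor)) is O(¬calibrate_sensor → log_out), and O(¬calibrate_sensor) is already established, so O(log_out).
Premise 12 is O(lower_boom → ¬log_out); contrapositively O(log_out → ¬lower_boom). Since O(log_out) holds, K gives O(¬lower_boom).
Premise 9 is O(¬serve_notice → lower_boom); contrapositively O(¬lower_boom → serve_notice). Since O(¬lower_boom) holds, K gives O(serve_notice).
The contrapositive of premise 10 (O(¬quarantine_host → ¬serve_notice)) is O(serve_notice → quarantine_host), and O(serve_notice) is already established, so O(quarantine_host).
With premise 5, O(quarantine_host → ¬update_badge), the K-axiom yields O(¬update_badge).
Premises 2, 3, 4, 6, 7, 8 do not contribute to this derivation.
Thus O(¬update_badge), which is F(update_badge): update_badge is forbidden.

Forbidden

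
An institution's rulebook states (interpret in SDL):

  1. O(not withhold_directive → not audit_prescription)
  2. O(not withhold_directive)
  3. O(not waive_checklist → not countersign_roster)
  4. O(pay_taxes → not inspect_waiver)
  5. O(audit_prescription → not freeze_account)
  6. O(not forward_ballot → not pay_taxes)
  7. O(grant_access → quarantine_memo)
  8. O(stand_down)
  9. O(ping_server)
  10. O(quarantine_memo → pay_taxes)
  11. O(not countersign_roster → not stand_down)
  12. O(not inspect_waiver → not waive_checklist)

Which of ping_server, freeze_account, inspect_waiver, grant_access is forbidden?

Premise 8 gives O(stand_down).
The contrapositive of premise 11 (O(not countersign_roster → not stand_down)) is O(stand_down → countersign_roster), and O(stand_down) is already established, so O(countersign_roster).
The contrapositive of premise 3 (O(not waive_checklist → not countersign_roster)) is O(countersign_roster → waive_checklist), and O(countersign_roster) is already established, so O(waive_checklist).
Premise 12, O(not inspect_waiver → not waive_checklist), contraposes to O(waive_checklist → inspect_waiver); with O(waive_checklist) we get O(inspect_waiver).
Premise 4, O(pay_taxes → not inspect_waiver), contraposes to O(inspect_waiver → not pay_taxes); with O(inspect_waiver) we get O(not pay_taxes).
Premise 10, O(quarantine_memo → pay_taxes), contraposes to O(not pay_taxes → not quarantine_memo); with O(not pay_taxes) we get O(not quarantine_memo).
Premise 7 is O(grant_access → quarantine_memo); contrapositively O(not quarantine_memo → not grant_access). Since O(not quarantine_memo) holds, K gives O(not grant_access).
So O(not grant_access) holds, i.e. grant_access is forbidden. None of the other listed options is forbidden under the premises.

grant_access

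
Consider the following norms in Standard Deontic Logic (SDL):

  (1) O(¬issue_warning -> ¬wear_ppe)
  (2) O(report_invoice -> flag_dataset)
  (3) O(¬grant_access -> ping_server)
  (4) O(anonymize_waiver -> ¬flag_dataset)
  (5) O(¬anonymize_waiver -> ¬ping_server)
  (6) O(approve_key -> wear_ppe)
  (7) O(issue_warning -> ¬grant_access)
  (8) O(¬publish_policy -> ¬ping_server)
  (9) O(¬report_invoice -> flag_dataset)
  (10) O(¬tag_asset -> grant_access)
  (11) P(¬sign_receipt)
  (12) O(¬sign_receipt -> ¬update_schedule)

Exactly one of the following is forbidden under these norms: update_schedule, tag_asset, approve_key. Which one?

approve_key

Premises 2 and 9 cover both cases: O(report_invoice -> flag_dataset) and O(¬report_invoice -> flag_dataset). Since report_invoice ∨ ¬report_invoice is a tautology, O(flag_dataset) follows.
The contrapositive of premise 4 (O(anonymize_waiver -> ¬flag_dataset)) is O(flag_dataset -> ¬anonymize_waiver), and O(flag_dataset) is already established, so O(¬anonymize_waiver).
With premise 5, O(¬anonymize_waiver -> ¬ping_server), the K-axiom yields O(¬ping_server).
The contrapositive of premise 3 (O(¬grant_access -> ping_server)) is O(¬ping_server -> grant_access), and O(¬ping_server) is already established, so O(grant_access).
The contrapositive of premise 7 (O(issue_warning -> ¬grant_access)) is O(grant_access -> ¬issue_warning), and O(grant_access) is already established, so O(¬issue_warning).
Applying K to premise 1 (O(¬issue_warning -> ¬wear_ppe)) and O(¬issue_warning) yields O(¬wear_ppe).
Premise 6, O(approve_key -> wear_ppe), contraposes to O(¬wear_ppe -> ¬approve_key); with O(¬wear_ppe) we get O(¬approve_key).
So O(¬approve_key) holds, i.e. approve_key is forbidden. None of the other listed options is forbidden under the premises.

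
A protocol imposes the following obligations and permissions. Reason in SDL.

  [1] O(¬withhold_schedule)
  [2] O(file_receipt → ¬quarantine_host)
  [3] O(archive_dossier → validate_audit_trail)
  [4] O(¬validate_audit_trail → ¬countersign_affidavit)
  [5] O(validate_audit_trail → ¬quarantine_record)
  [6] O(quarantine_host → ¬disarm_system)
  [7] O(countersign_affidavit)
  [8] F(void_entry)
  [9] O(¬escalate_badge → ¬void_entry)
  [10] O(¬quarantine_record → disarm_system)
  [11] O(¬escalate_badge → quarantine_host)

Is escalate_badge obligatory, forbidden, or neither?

Obligatory

Premise 7 gives O(countersign_affidavit).
The contrapositive of premise 4 (O(¬validate_audit_trail → ¬countersign_affidavit)) is O(countersign_affidavit → validate_audit_trail), and O(countersign_affidavit) is already established, so O(validate_audit_trail).
Applying K to premise 5 (O(validate_audit_trail → ¬quarantine_record)) and O(validate_audit_trail) yields O(¬quarantine_record).
Applying K to premise 10 (O(¬quarantine_record → disarm_system)) and O(¬quarantine_record) yields O(disarm_system).
Premise 6, O(quarantine_host → ¬disarm_system), contraposes to O(disarm_system → ¬quarantine_host); with O(disarm_system) we get O(¬quarantine_host).
Premise 11 is O(¬escalate_badge → quarantine_host); contrapositively O(¬quarantine_host → escalate_badge). Since O(¬quarantine_host) holds, K gives O(escalate_badge).
Premises 1, 2, 3, 8, 9 do not contribute to this derivation.
Hence escalate_badge is obligatory.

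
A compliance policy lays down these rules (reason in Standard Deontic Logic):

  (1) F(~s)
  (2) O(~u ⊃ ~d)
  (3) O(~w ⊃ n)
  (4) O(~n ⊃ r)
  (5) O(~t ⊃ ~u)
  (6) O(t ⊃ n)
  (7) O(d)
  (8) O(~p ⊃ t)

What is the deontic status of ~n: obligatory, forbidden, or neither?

Forbidden

From premise 7 we have O(d).
The contrapositive of premise 2 (O(~u ⊃ ~d)) is O(d ⊃ u), and O(d) is already established, so O(u).
Premise 5, O(~t ⊃ ~u), contraposes to O(u ⊃ t); with O(u) we get O(t).
From O(t) and premise 6, O(t ⊃ n), we obtain O(n).
Premises 1, 3, 4, 8 do not contribute to this derivation.
Thus O(n), which is F(~n): ~n is forbidden.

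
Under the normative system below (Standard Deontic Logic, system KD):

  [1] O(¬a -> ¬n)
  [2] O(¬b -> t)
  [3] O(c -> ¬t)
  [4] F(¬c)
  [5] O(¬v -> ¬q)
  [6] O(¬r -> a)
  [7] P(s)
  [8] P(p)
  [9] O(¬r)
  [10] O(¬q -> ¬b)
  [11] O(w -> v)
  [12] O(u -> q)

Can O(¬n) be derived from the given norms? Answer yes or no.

No

Premise 1 is O(¬a -> ¬n), but O(¬a) is not derivable from the premises, so it does not yield O(¬n).
No other premise forces O(¬n). An ideal world satisfying every premise can still have ¬n false, so O(¬n) is not derivable.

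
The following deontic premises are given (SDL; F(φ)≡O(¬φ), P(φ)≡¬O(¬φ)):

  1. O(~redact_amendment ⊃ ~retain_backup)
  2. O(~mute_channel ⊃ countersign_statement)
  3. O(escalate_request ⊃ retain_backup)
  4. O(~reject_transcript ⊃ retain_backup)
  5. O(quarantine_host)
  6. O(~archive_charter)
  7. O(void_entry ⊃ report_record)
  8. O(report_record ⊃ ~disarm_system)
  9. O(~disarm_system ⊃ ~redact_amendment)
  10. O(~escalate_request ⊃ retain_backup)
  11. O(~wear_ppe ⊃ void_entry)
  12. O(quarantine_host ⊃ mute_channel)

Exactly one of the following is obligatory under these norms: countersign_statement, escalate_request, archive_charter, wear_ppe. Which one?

Premises 10 and 3 are O(~escalate_request ⊃ retain_backup) and O(escalate_request ⊃ retain_backup); every ideal world satisfies ~escalate_request or escalate_request, so in either case retain_backup holds — hence O(retain_backup).
The contrapositive of premise 1 (O(~redact_amendment ⊃ ~retain_backup)) is O(retain_backup ⊃ redact_amendment), and O(retain_backup) is already established, so O(redact_amendment).
Premise 9 is O(~disarm_system ⊃ ~redact_amendment); contrapositively O(redact_amendment ⊃ disarm_system). Since O(redact_amendment) holds, K gives O(disarm_system).
Premise 8, O(report_record ⊃ ~disarm_system), contraposes to O(disarm_system ⊃ ~report_record); with O(disarm_system) we get O(~report_record).
The contrapositive of premise 7 (O(void_entry ⊃ report_record)) is O(~report_record ⊃ ~void_entry), and O(~report_record) is already established, so O(~void_entry).
Premise 11 is O(~wear_ppe ⊃ void_entry); contrapositively O(~void_entry ⊃ wear_ppe). Since O(~void_entry) holds, K gives O(wear_ppe).
So O(wear_ppe) holds — wear_ppe is obligatory. None of the other listed options is made obligatory by any chain of premises.

wear_ppe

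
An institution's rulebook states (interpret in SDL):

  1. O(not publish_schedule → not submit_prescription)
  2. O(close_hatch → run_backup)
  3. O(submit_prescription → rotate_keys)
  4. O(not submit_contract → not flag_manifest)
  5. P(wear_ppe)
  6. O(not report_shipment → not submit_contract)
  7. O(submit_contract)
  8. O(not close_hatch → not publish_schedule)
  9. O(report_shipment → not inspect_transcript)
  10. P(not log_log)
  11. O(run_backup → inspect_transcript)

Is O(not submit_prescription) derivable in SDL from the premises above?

From premise 7 we have O(submit_contract).
Premise 6, O(not report_shipment → not submit_contract), contraposes to O(submit_contract → report_shipment); with O(submit_contract) we get O(report_shipment).
Applying K to premise 9 (O(report_shipment → not inspect_transcript)) and O(report_shipment) yields O(not inspect_transcript).
Premise 11, O(run_backup → inspect_transcript), contraposes to O(not inspect_transcript → not run_backup); with O(not inspect_transcript) we get O(not run_backup).
Premise 2, O(close_hatch → run_backup), contraposes to O(not run_backup → not close_hatch); with O(not run_backup) we get O(not close_hatch).
With premise 8, O(not close_hatch → not publish_schedule), the K-axiom yields O(not publish_schedule).
With premise 1, O(not publish_schedule → not submit_prescription), the K-axiom yields O(not submit_prescription).
Premises 3, 4, 5, 10 do not contribute to this derivation.
So O(not submit_prescription) follows.

Yes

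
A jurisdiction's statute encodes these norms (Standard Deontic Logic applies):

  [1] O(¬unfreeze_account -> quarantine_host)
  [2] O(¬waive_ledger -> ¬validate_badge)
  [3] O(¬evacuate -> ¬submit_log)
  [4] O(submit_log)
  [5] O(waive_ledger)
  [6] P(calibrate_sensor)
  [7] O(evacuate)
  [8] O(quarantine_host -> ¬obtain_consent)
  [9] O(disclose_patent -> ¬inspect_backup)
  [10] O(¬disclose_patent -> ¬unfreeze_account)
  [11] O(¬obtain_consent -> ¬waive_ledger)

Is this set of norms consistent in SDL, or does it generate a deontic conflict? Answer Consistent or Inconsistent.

Premise 3 is O(¬evacuate -> ¬submit_log), but O(¬evacuate) is not derivable from the premises, so it does not yield O(¬submit_log).
So O(¬submit_log) is not derivable, and the apparent clash with O(submit_log) does not arise.
A world satisfying every obligation exists (e.g. calibrate_sensor=false, disclose_patent=true, evacuate=true, inspect_backup=false, obtain_consent=true, quarantine_host=false, submit_log=true, unfreeze_account=true, validate_badge=false, waive_ledger=true); no atom is both obligatory and forbidden, so the set is consistent.

Consistent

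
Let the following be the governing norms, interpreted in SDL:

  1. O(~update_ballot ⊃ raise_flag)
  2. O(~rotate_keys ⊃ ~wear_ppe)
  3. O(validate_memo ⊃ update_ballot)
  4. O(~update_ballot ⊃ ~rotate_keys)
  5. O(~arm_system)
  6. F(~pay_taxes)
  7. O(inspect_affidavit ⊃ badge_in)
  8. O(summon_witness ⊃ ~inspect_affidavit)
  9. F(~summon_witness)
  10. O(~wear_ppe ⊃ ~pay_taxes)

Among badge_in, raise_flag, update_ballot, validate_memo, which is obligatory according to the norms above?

F(~pay_taxes) at premise 6 means O(pay_taxes).
The contrapositive of premise 10 (O(~wear_ppe ⊃ ~pay_taxes)) is O(pay_taxes ⊃ wear_ppe), and O(pay_taxes) is already established, so O(wear_ppe).
The contrapositive of premise 2 (O(~rotate_keys ⊃ ~wear_ppe)) is O(wear_ppe ⊃ rotate_keys), and O(wear_ppe) is already established, so O(rotate_keys).
Premise 4, O(~update_ballot ⊃ ~rotate_keys), contraposes to O(rotate_keys ⊃ update_ballot); with O(rotate_keys) we get O(update_ballot).
So O(update_ballot) holds — update_ballot is obligatory. None of the other listed options is made obligatory by any chain of premises.

update_ballot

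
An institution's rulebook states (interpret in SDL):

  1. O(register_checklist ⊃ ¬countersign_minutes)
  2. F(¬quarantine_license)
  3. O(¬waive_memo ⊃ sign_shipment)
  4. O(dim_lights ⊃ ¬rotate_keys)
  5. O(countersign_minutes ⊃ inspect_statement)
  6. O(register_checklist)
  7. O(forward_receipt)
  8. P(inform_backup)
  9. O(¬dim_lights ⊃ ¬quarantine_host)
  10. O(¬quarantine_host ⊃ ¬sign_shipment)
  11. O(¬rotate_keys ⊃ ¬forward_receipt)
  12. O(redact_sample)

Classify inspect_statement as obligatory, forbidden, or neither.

Premise 5 is O(countersign_minutes ⊃ inspect_statement), but O(countersign_minutes) is not derivable from the premises, so it does not yield O(inspect_statement).
No premise or chain of K-axiom applications forces O(inspect_statement), and none forces O(¬inspect_statement). So inspect_statement is neither obligatory nor forbidden under these norms.

Neither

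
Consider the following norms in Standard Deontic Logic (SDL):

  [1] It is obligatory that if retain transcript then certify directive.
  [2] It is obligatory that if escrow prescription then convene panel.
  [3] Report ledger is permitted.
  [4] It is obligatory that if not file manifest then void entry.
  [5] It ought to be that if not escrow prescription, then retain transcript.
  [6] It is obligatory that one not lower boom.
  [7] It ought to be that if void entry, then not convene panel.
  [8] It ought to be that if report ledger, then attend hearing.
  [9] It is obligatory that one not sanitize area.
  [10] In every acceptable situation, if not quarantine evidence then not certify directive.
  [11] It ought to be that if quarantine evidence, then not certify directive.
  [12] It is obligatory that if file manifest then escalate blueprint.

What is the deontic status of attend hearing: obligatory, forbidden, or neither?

Neither

Premise 8 is O(report_ledger → attend_hearing), but O(report_ledger) is not derivable from the premises (the permission P(report_ledger) asserts only ¬O(¬report_ledger), not O(report_ledger)), so it does not yield O(attend_hearing).
No premise or chain of K-axiom applications forces O(attend_hearing), and none forces O(¬attend_hearing). So attend_hearing is neither obligatory nor forbidden under these norms.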